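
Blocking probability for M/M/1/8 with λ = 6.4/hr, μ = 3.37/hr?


ρ = λ/μ = 6.4/3.37 = 1.8991
P_K = (1−ρ)ρ^K/(1−ρ^(K+1)) = (-0.8991·169.200088)/(1 − 321.329544)
= -152.129456/-320.329544 = 0.474915

Final: 0.474915


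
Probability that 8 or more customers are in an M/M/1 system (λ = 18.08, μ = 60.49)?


ρ = 18.08/60.49 = 0.2989
P(N ≥ n) = ρ^n = 0.2989^8 = 0.00006370

Final: 0.00006370


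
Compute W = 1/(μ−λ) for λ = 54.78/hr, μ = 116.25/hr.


W = 1/(μ−λ) = 1/(116.25 − 54.78) = 1/61.47 = 0.01627 hr

Final: 0.01627 hr


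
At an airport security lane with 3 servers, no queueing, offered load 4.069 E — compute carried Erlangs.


B(3,4.069) = 0.456885 (Erlang-B)
Carried load = a(1 − B) = 4.069·(1 − 0.456885) = 4.069·0.543115 = 2.2099 E

Final: 2.2099 Erlangs


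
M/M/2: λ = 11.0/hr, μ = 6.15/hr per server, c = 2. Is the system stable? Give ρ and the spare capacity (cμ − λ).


Total capacity cμ = 2·6.15 = 12.30/hr
ρ = λ/(cμ) = 11.0/12.30 = 0.8943
Stable ⇔ ρ < 1: YES
Spare capacity = cμ − λ = 12.30 − 11.0 = 1.30/hr

Final: ρ = 0.8943; stable; margin = 1.30/hr


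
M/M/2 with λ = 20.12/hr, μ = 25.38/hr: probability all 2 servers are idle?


a = λ/μ = 20.12/25.38 = 0.7928; ρ = a/c = 0.3964
Σ_{k=0}^{1} a^k/k! (terms k=0..1) = 1.00000 + 0.79275 = 1.79275
Tail: a^2/(2!(1−ρ)) = 0.62845/(2·0.6036) = 0.52057
P₀ = 1/(1.79275 + 0.52057) = 1/2.31332 = 0.432280

Final: 0.432280


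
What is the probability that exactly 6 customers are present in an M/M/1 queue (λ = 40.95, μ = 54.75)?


ρ = 40.95/54.75 = 0.7479
P_n = (1−ρ)·ρ^n = (1 − 0.7479)·0.7479^6 = 0.2521·0.175073 = 0.044128

Final: 0.044128


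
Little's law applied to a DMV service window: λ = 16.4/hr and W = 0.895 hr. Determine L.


L = λW = 16.4·0.895 = 14.6780

Final: 14.6780


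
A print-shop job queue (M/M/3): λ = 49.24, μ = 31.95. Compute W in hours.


a = 1.5412; ρ = 0.5137; P₀ = 0.200669
Lq = P₀·a^c·ρ/(c!(1−ρ)²) = 0.26596
Wq = Lq/λ = 0.26596/49.24 = 0.005401 hr
W = Wq + 1/μ = 0.005401 + 0.03130 = 0.03670 hr

Final: 0.03670 hr


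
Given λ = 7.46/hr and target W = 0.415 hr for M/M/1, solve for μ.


W = 1/(μ−λ) ⇒ μ − λ = 1/W = 1/0.415 = 2.4096
μ = λ + 1/W = 7.46 + 2.4096 = 9.8696 per hr

Final: 9.8696 /hr


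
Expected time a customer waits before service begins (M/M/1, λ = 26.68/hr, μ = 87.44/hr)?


ρ = 26.68/87.44 = 0.3051
Wq = ρ/(μ−λ) = 0.3051/(87.44 − 26.68) = 0.3051/60.76 = 0.005022 hr

Final: 0.005022 hr


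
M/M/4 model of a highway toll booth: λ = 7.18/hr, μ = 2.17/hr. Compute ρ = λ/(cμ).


ρ = λ/(cμ) = 7.18/(4·2.17) = 7.18/8.68 = 0.8272

Final: 0.8272


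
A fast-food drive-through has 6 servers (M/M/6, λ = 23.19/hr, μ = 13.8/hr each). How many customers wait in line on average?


a = λ/μ = 1.6804; ρ = a/6 = 0.2801
P₀ = 0.186198
Lq = P₀·a^c·ρ / (c!·(1−ρ)²) = 0.186198·22.51801·0.2801/(720·0.51830)
= 0.003147

Final: 0.003147


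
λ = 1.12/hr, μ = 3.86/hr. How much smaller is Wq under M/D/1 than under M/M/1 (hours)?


ρ = 1.12/3.86 = 0.2902
Wq(M/M/1) = ρ/(μ−λ) = 0.2902/2.74 = 0.10590 hr
Wq(M/D/1) = ρ/(2(μ−λ)) = 0.05295 hr
Savings = 0.10590 − 0.05295 = 0.05295 hr

Final: 0.05295 hr


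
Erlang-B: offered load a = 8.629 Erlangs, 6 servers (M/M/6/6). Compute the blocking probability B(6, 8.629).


B(c,a) = (a^c/c!) / Σ_{k=0}^{c} a^k/k!
a^6/6! = 573.363863
Σ terms (k=0..6): 1.00000 + 8.62900 + 37.22982 + 107.08537 + 231.00992 + 398.67692 + 573.36386 = 1356.994904
B = 573.363863/1356.994904 = 0.422525

Final: 0.422525


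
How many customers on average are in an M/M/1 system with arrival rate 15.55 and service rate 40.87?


ρ = λ/μ = 15.55/40.87 = 0.3805
L = ρ/(1−ρ) = 0.3805/(1 − 0.3805) = 0.3805/0.6195 = 0.6141

Final: 0.6141


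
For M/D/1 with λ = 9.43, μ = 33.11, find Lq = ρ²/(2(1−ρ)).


ρ = 9.43/33.11 = 0.2848
M/D/1: Lq = ρ²/(2(1−ρ)) = 0.08112/(2·0.7152) = 0.05671

Final: 0.05671


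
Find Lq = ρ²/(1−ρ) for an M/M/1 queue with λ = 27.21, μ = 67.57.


ρ = 27.21/67.57 = 0.4027
Lq = ρ²/(1−ρ) = 0.1622/0.5973 = 0.2715

Final: 0.2715


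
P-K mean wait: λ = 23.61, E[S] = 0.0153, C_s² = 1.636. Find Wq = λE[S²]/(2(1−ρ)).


ρ = λ·E[S] = 23.61·0.0153 = 0.3612
E[S²] = E[S]²(1+C_s²) = 0.0153²·(1+1.636) = 0.0006171
Wq = λ·E[S²]/(2(1−ρ)) = 23.61·0.0006171/(2·0.6388) = 0.01140 hr

Final: 0.01140 hr


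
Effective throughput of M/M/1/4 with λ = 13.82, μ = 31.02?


ρ = 0.4455; P_K = (1−ρ)ρ^4/(1−ρ^5) = 0.022235
λ_eff = λ(1 − P_K) = 13.82·(1 − 0.022235) = 13.82·0.977765 = 13.5127 /hr

Final: 13.5127 /hr


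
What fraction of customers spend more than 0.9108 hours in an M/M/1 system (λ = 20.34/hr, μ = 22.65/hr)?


W ~ Exponential(μ−λ) for M/M/1.
μ − λ = 22.65 − 20.34 = 2.3100
P(W > t) = e^{−(μ−λ)t} = e^{−2.1039} = 0.121974

Final: 0.121974


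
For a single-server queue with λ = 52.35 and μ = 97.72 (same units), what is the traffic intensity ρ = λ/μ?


ρ = λ/μ = 52.35/97.72 = 0.5357

Final: 0.5357


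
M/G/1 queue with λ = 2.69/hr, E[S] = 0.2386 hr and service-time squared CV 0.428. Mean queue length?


ρ = λ·E[S] = 2.69·0.2386 = 0.6418
Lq = ρ²(1+C_s²)/(2(1−ρ)) = 0.4120·(1+0.428)/(2·0.3582)
= 0.4120·1.4280/0.7163 = 0.82122

Final: 0.82122


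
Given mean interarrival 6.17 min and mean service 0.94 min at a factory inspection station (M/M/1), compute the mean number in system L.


λ = 60/6.17 = 9.7245 /hr
μ = 60/0.94 = 63.8298 /hr
ρ = λ/μ = 9.7245/63.8298 = 0.1524
L = ρ/(1−ρ) = 0.1524/0.8476 = 0.1797

Final: 0.1797


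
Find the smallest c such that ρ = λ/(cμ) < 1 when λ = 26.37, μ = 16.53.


Stability requires cμ > λ ⇔ c > λ/μ.
λ/μ = 26.37/16.53 = 1.5953
Minimum integer c = ⌊1.5953⌋ + 1 = 2
Check: 2·16.53 = 33.06 > 26.37, while 1·16.53 = 16.53 ≤ 26.37

Final: 2 servers


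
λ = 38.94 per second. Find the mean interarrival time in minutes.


Mean interarrival time = 1/λ = 1/38.94 second = 0.02568 second
In minutes: 0.02568 × 0.0166667 = 0.0004280 min

Final: 0.0004280 min


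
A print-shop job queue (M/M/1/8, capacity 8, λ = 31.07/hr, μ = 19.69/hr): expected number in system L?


ρ = 31.07/19.69 = 1.5780
L = ρ[1 − (K+1)ρ^K + Kρ^(K+1)] / [(1−ρ)(1−ρ^(K+1))]
Numerator: 1.5780·(1 − 9·38.438311 + 8·60.654054) = 221.368043
Denominator: (-0.5780)·(-59.654054) = 34.477559
L = 221.368043/34.477559 = 6.4206

Final: 6.4206


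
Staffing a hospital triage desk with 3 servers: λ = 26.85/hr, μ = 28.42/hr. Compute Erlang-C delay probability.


a = λ/μ = 0.9448; ρ = a/3 = 0.3149
P₀ = 0.385180 (from M/M/c formula)
C(c,a) = [a^c/(c!(1−ρ))]·P₀ = [0.84326/(6·0.6851)]·0.385180
= 0.20515·0.385180 = 0.079019

Final: 0.079019


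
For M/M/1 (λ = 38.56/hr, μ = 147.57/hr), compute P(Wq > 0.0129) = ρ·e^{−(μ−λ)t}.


ρ = 38.56/147.57 = 0.2613
P(Wq > t) = ρ·e^{−(μ−λ)t} = 0.2613·e^{−1.4062}
= 0.2613·0.245066 = 0.064036

Final: 0.064036


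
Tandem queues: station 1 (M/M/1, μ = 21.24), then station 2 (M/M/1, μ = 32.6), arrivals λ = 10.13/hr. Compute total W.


Each node sees arrival rate λ = 10.13/hr (tandem ⇒ throughput preserved).
W₁ = 1/(μ₁−λ) = 1/(21.24−10.13) = 0.09001 hr
W₂ = 1/(μ₂−λ) = 1/(32.6−10.13) = 0.04450 hr
W_total = W₁ + W₂ = 0.09001 + 0.04450 = 0.13451 hr

Final: 0.13451 hr


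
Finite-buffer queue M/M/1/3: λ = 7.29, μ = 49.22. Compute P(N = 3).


ρ = λ/μ = 7.29/49.22 = 0.1481
P_K = (1−ρ)ρ^K/(1−ρ^(K+1)) = (0.8519·0.003249)/(1 − 0.0004812)
= 0.002768/0.999519 = 0.002769

Final: 0.002769


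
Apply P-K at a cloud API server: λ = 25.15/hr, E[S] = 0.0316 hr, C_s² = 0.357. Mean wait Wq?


ρ = λ·E[S] = 25.15·0.0316 = 0.7947
E[S²] = E[S]²(1+C_s²) = 0.0316²·(1+0.357) = 0.001355
Wq = λ·E[S²]/(2(1−ρ)) = 25.15·0.001355/(2·0.2053) = 0.08302 hr

Final: 0.08302 hr


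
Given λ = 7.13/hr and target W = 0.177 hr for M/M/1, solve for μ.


W = 1/(μ−λ) ⇒ μ − λ = 1/W = 1/0.177 = 5.6497
μ = λ + 1/W = 7.13 + 5.6497 = 12.7797 per hr

Final: 12.7797 /hr


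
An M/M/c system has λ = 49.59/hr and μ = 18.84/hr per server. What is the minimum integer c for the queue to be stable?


Stability requires cμ > λ ⇔ c > λ/μ.
λ/μ = 49.59/18.84 = 2.6322
Minimum integer c = ⌊2.6322⌋ + 1 = 3
Check: 3·18.84 = 56.52 > 49.59, while 2·18.84 = 37.68 ≤ 49.59

Final: 3 servers


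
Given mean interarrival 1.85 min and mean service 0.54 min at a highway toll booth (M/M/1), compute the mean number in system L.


λ = 60/1.85 = 32.4324 /hr
μ = 60/0.54 = 111.1111 /hr
ρ = λ/μ = 32.4324/111.1111 = 0.2919
L = ρ/(1−ρ) = 0.2919/0.7081 = 0.4122

Final: 0.4122


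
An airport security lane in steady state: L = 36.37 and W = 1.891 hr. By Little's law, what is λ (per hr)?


λ = L/W = 36.37/1.891 = 19.2332 /hr

Final: 19.2332 /hr


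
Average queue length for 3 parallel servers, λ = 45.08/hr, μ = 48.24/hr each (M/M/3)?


a = λ/μ = 0.9345; ρ = a/3 = 0.3115
P₀ = 0.389305
Lq = P₀·a^c·ρ / (c!·(1−ρ)²) = 0.389305·0.81607·0.3115/(6·0.47403)
= 0.03479

Final: 0.03479


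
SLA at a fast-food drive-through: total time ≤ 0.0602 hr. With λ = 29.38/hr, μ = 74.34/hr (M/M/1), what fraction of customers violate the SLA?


W ~ Exponential(μ−λ) for M/M/1.
μ − λ = 74.34 − 29.38 = 44.9600
P(W > t) = e^{−(μ−λ)t} = e^{−2.7066} = 0.066764

Final: 0.066764


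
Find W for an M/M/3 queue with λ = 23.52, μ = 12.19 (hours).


a = 1.9295; ρ = 0.6432; P₀ = 0.122765
Lq = P₀·a^c·ρ/(c!(1−ρ)²) = 0.74228
Wq = Lq/λ = 0.74228/23.52 = 0.03156 hr
W = Wq + 1/μ = 0.03156 + 0.08203 = 0.11359 hr

Final: 0.11359 hr


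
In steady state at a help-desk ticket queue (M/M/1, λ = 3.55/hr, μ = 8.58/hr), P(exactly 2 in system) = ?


ρ = 3.55/8.58 = 0.4138
P_n = (1−ρ)·ρ^n = (1 − 0.4138)·0.4138^2 = 0.5862·0.171191 = 0.100361

Final: 0.100361


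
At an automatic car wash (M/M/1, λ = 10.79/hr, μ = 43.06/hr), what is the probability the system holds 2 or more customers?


ρ = 10.79/43.06 = 0.2506
P(N ≥ n) = ρ^n = 0.2506^2 = 0.062791

Final: 0.062791


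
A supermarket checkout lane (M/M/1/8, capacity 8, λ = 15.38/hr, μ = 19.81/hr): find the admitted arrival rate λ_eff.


ρ = 0.7764; P_K = (1−ρ)ρ^8/(1−ρ^9) = 0.032889
λ_eff = λ(1 − P_K) = 15.38·(1 − 0.032889) = 15.38·0.967111 = 14.8742 /hr

Final: 14.8742 /hr


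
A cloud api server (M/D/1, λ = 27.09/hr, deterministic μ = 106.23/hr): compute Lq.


ρ = 27.09/106.23 = 0.2550
M/D/1: Lq = ρ²/(2(1−ρ)) = 0.06503/(2·0.7450) = 0.04365

Final: 0.04365


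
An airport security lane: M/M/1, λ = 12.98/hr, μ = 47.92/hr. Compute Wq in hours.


ρ = 12.98/47.92 = 0.2709
Wq = ρ/(μ−λ) = 0.2709/(47.92 − 12.98) = 0.2709/34.94 = 0.007752 hr

Final: 0.007752 hr


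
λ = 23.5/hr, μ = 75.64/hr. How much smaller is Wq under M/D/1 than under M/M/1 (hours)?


ρ = 23.5/75.64 = 0.3107
Wq(M/M/1) = ρ/(μ−λ) = 0.3107/52.14 = 0.005959 hr
Wq(M/D/1) = ρ/(2(μ−λ)) = 0.002979 hr
Savings = 0.005959 − 0.002979 = 0.002979 hr

Final: 0.002979 hr


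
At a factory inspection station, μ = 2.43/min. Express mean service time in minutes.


Mean service time = 1/μ = 1/2.43 minute = 0.41152 minute
In minutes: 0.41152 × 1 = 0.4115 min

Final: 0.4115 min


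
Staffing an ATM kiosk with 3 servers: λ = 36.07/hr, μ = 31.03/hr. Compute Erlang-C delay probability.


a = λ/μ = 1.1624; ρ = a/3 = 0.3875
P₀ = 0.306239 (from M/M/c formula)
C(c,a) = [a^c/(c!(1−ρ))]·P₀ = [1.57070/(6·0.6125)]·0.306239
= 0.42738·0.306239 = 0.130882

Final: 0.130882


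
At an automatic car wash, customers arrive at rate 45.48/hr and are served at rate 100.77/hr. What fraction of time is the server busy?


ρ = λ/μ = 45.48/100.77 = 0.4513

Final: 0.4513


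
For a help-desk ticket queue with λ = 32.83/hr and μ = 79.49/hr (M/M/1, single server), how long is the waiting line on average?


ρ = 32.83/79.49 = 0.4130
Lq = ρ²/(1−ρ) = 0.1706/0.5870 = 0.2906

Final: 0.2906


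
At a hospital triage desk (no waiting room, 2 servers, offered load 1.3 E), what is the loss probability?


B(c,a) = (a^c/c!) / Σ_{k=0}^{c} a^k/k!
a^2/2! = 0.845000
Σ terms (k=0..2): 1.00000 + 1.30000 + 0.84500 = 3.145000
B = 0.845000/3.145000 = 0.268680

Final: 0.268680


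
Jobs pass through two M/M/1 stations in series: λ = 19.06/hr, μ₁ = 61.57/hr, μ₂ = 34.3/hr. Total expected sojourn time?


Each node sees arrival rate λ = 19.06/hr (tandem ⇒ throughput preserved).
W₁ = 1/(μ₁−λ) = 1/(61.57−19.06) = 0.02352 hr
W₂ = 1/(μ₂−λ) = 1/(34.3−19.06) = 0.06562 hr
W_total = W₁ + W₂ = 0.02352 + 0.06562 = 0.08914 hr

Final: 0.08914 hr


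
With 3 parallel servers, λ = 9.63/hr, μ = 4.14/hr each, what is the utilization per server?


ρ = λ/(cμ) = 9.63/(3·4.14) = 9.63/12.42 = 0.7754

Final: 0.7754


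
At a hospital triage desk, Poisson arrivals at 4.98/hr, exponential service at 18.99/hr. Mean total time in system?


W = 1/(μ−λ) = 1/(18.99 − 4.98) = 1/14.01 = 0.07138 hr

Final: 0.07138 hr


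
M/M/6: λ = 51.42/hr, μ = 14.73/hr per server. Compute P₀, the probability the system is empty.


a = λ/μ = 51.42/14.73 = 3.4908; ρ = a/c = 0.5818
Σ_{k=0}^{5} a^k/k! (terms k=0..5) = 1.00000 + 3.49084 + 6.09296 + 7.08984 + 6.18737 + 4.31982 = 28.18083
Tail: a^6/(6!(1−ρ)) = 1809.57235/(720·0.4182) = 6.00988
P₀ = 1/(28.18083 + 6.00988) = 1/34.19071 = 0.029248

Final: 0.029248


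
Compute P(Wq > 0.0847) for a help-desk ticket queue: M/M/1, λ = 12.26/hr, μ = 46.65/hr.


ρ = 12.26/46.65 = 0.2628
P(Wq > t) = ρ·e^{−(μ−λ)t} = 0.2628·e^{−2.9128}
= 0.2628·0.054322 = 0.014276

Final: 0.014276


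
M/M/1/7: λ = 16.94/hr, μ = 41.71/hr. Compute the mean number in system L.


ρ = 16.94/41.71 = 0.4061
L = ρ[1 − (K+1)ρ^K + Kρ^(K+1)] / [(1−ρ)(1−ρ^(K+1))]
Numerator: 0.4061·(1 − 8·0.001823 + 7·0.0007403) = 0.402320
Denominator: (0.5939)·(0.999260) = 0.593423
L = 0.402320/0.593423 = 0.6780

Final: 0.6780


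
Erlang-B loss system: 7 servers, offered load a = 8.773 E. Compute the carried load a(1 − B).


B(7,8.773) = 0.349990 (Erlang-B)
Carried load = a(1 − B) = 8.773·(1 − 0.349990) = 8.773·0.650010 = 5.7025 E

Final: 5.7025 Erlangs


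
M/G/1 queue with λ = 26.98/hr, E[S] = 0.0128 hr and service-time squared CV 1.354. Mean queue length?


ρ = λ·E[S] = 26.98·0.0128 = 0.3453
Lq = ρ²(1+C_s²)/(2(1−ρ)) = 0.1193·(1+1.354)/(2·0.6547)
= 0.1193·2.3540/1.3093 = 0.21442

Final: 0.21442


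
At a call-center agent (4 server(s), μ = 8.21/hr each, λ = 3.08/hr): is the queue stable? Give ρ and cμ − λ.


Total capacity cμ = 4·8.21 = 32.84/hr
ρ = λ/(cμ) = 3.08/32.84 = 0.09379
Stable ⇔ ρ < 1: YES
Spare capacity = cμ − λ = 32.84 − 3.08 = 29.76/hr

Final: ρ = 0.09379; stable; margin = 29.76/hr


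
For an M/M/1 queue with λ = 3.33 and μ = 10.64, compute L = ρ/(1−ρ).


ρ = λ/μ = 3.33/10.64 = 0.3130
L = ρ/(1−ρ) = 0.3130/(1 − 0.3130) = 0.3130/0.6870 = 0.4555

Final: 0.4555


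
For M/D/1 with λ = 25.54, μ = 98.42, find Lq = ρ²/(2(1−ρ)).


ρ = 25.54/98.42 = 0.2595
M/D/1: Lq = ρ²/(2(1−ρ)) = 0.06734/(2·0.7405) = 0.04547

Final: 0.04547


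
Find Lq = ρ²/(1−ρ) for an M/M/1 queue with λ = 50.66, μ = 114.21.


ρ = 50.66/114.21 = 0.4436
Lq = ρ²/(1−ρ) = 0.1968/0.5564 = 0.3536

Final: 0.3536


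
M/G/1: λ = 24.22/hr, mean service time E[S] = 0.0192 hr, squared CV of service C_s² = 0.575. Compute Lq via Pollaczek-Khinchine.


ρ = λ·E[S] = 24.22·0.0192 = 0.4650
Lq = ρ²(1+C_s²)/(2(1−ρ)) = 0.2162·(1+0.575)/(2·0.5350)
= 0.2162·1.5750/1.0700 = 0.31832

Final: 0.31832


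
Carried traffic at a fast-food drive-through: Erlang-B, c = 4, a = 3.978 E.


B(4,3.978) = 0.308552 (Erlang-B)
Carried load = a(1 − B) = 3.978·(1 − 0.308552) = 3.978·0.691448 = 2.7506 E

Final: 2.7506 Erlangs


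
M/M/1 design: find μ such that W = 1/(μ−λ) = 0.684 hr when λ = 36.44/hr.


W = 1/(μ−λ) ⇒ μ − λ = 1/W = 1/0.684 = 1.4620
μ = λ + 1/W = 36.44 + 1.4620 = 37.9020 per hr

Final: 37.9020 /hr


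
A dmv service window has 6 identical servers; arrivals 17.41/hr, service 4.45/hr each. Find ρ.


ρ = λ/(cμ) = 17.41/(6·4.45) = 17.41/26.70 = 0.6521

Final: 0.6521


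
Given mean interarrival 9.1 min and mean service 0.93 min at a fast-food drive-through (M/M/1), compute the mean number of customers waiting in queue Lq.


λ = 60/9.1 = 6.5934 /hr
μ = 60/0.93 = 64.5161 /hr
ρ = λ/μ = 6.5934/64.5161 = 0.1022
Lq = ρ²/(1−ρ) = 0.01044/0.8978 = 0.01163

Final: 0.01163


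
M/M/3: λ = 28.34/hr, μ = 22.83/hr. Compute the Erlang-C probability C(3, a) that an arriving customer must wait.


a = λ/μ = 1.2413; ρ = a/3 = 0.4138
P₀ = 0.281241 (from M/M/c formula)
C(c,a) = [a^c/(c!(1−ρ))]·P₀ = [1.91285/(6·0.5862)]·0.281241
= 0.54384·0.281241 = 0.152951

Final: 0.152951


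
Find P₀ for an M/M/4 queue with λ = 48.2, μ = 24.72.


a = λ/μ = 48.2/24.72 = 1.9498; ρ = a/c = 0.4875
Σ_{k=0}^{3} a^k/k! (terms k=0..3) = 1.00000 + 1.94984 + 1.90093 + 1.23550 = 6.08628
Tail: a^4/(4!(1−ρ)) = 14.45421/(24·0.5125) = 1.17505
P₀ = 1/(6.08628 + 1.17505) = 1/7.26132 = 0.137716

Final: 0.137716


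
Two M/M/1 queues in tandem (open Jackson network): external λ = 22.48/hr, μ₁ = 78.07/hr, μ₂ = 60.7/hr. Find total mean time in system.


Each node sees arrival rate λ = 22.48/hr (tandem ⇒ throughput preserved).
W₁ = 1/(μ₁−λ) = 1/(78.07−22.48) = 0.01799 hr
W₂ = 1/(μ₂−λ) = 1/(60.7−22.48) = 0.02616 hr
W_total = W₁ + W₂ = 0.01799 + 0.02616 = 0.04415 hr

Final: 0.04415 hr


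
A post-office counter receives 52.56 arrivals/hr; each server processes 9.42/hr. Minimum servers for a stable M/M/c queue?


Stability requires cμ > λ ⇔ c > λ/μ.
λ/μ = 52.56/9.42 = 5.5796
Minimum integer c = ⌊5.5796⌋ + 1 = 6
Check: 6·9.42 = 56.52 > 52.56, while 5·9.42 = 47.10 ≤ 52.56

Final: 6 servers


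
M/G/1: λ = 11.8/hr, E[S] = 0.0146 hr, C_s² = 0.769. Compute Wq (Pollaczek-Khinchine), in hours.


ρ = λ·E[S] = 11.8·0.0146 = 0.1723
E[S²] = E[S]²(1+C_s²) = 0.0146²·(1+0.769) = 0.0003771
Wq = λ·E[S²]/(2(1−ρ)) = 11.8·0.0003771/(2·0.8277) = 0.002688 hr

Final: 0.002688 hr


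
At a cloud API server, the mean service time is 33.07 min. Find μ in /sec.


μ = 1/(service time) in consistent units.
1 second = 0.0166667 min, so μ = 0.0166667/33.07 = 0.0005040 per second

Final: 0.0005040 /sec


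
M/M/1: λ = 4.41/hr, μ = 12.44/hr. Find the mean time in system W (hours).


W = 1/(μ−λ) = 1/(12.44 − 4.41) = 1/8.03 = 0.1245 hr

Final: 0.1245 hr


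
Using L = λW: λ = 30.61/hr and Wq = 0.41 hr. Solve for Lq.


Lq = λWq = 30.61·0.41 = 12.5501

Final: 12.5501


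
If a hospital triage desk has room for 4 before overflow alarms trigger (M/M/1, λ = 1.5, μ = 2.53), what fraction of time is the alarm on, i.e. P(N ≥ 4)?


ρ = 1.5/2.53 = 0.5929
P(N ≥ n) = ρ^n = 0.5929^4 = 0.123561

Final: 0.123561


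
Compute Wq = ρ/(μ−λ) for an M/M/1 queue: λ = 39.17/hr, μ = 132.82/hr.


ρ = 39.17/132.82 = 0.2949
Wq = ρ/(μ−λ) = 0.2949/(132.82 − 39.17) = 0.2949/93.65 = 0.003149 hr

Final: 0.003149 hr


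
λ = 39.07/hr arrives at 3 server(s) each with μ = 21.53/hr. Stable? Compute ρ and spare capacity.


Total capacity cμ = 3·21.53 = 64.59/hr
ρ = λ/(cμ) = 39.07/64.59 = 0.6049
Stable ⇔ ρ < 1: YES
Spare capacity = cμ − λ = 64.59 − 39.07 = 25.52/hr

Final: ρ = 0.6049; stable; margin = 25.52/hr


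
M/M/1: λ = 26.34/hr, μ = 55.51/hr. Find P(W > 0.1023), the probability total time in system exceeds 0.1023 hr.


W ~ Exponential(μ−λ) for M/M/1.
μ − λ = 55.51 − 26.34 = 29.1700
P(W > t) = e^{−(μ−λ)t} = e^{−2.9841} = 0.050585

Final: 0.050585


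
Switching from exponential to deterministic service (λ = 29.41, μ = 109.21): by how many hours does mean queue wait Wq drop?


ρ = 29.41/109.21 = 0.2693
Wq(M/M/1) = ρ/(μ−λ) = 0.2693/79.80 = 0.003375 hr
Wq(M/D/1) = ρ/(2(μ−λ)) = 0.001687 hr
Savings = 0.003375 − 0.001687 = 0.001687 hr

Final: 0.001687 hr


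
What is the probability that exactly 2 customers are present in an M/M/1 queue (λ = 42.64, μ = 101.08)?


ρ = 42.64/101.08 = 0.4218
P_n = (1−ρ)·ρ^n = (1 − 0.4218)·0.4218^2 = 0.5782·0.177952 = 0.102884

Final: 0.102884


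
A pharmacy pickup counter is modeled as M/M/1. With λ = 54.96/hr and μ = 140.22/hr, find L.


ρ = λ/μ = 54.96/140.22 = 0.3920
L = ρ/(1−ρ) = 0.3920/(1 − 0.3920) = 0.3920/0.6080 = 0.6446

Final: 0.6446


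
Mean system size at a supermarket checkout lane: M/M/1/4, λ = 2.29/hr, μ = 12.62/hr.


ρ = 2.29/12.62 = 0.1815
L = ρ[1 − (K+1)ρ^K + Kρ^(K+1)] / [(1−ρ)(1−ρ^(K+1))]
Numerator: 0.1815·(1 − 5·0.001084 + 4·0.0001967) = 0.180617
Denominator: (0.8185)·(0.999803) = 0.818381
L = 0.180617/0.818381 = 0.2207

Final: 0.2207


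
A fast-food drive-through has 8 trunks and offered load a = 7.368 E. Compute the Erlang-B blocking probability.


B(c,a) = (a^c/c!) / Σ_{k=0}^{c} a^k/k!
a^8/8! = 215.415235
Σ terms (k=0..8): 1.00000 + 7.36800 + 27.14371 + 66.66496 + 122.79685 + 180.95344 + 222.21082 + 233.89276 + 215.41523 = 1077.445777
B = 215.415235/1077.445777 = 0.199931

Final: 0.199931


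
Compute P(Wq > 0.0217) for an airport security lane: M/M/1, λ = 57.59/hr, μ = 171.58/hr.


ρ = 57.59/171.58 = 0.3356
P(Wq > t) = ρ·e^{−(μ−λ)t} = 0.3356·e^{−2.4736}
= 0.3356·0.084282 = 0.028289

Final: 0.028289


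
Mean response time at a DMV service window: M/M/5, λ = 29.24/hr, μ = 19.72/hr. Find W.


a = 1.4828; ρ = 0.2966; P₀ = 0.226671
Lq = P₀·a^c·ρ/(c!(1−ρ)²) = 0.008113
Wq = Lq/λ = 0.008113/29.24 = 0.0002775 hr
W = Wq + 1/μ = 0.0002775 + 0.05071 = 0.05099 hr

Final: 0.05099 hr


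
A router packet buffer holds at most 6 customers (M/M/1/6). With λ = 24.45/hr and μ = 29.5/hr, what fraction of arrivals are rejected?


ρ = λ/μ = 24.45/29.5 = 0.8288
P_K = (1−ρ)ρ^K/(1−ρ^(K+1)) = (0.1712·0.324146)/(1 − 0.268657)
= 0.055489/0.731343 = 0.075873

Final: 0.075873


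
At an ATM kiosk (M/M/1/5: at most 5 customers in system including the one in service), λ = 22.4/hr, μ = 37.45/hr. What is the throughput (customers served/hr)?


ρ = 0.5981; P_K = (1−ρ)ρ^5/(1−ρ^6) = 0.032242
λ_eff = λ(1 − P_K) = 22.4·(1 − 0.032242) = 22.4·0.967758 = 21.6778 /hr

Final: 21.6778 /hr


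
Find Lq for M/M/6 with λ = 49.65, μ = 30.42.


a = λ/μ = 1.6321; ρ = a/6 = 0.2720
P₀ = 0.195426
Lq = P₀·a^c·ρ / (c!·(1−ρ)²) = 0.195426·18.90429·0.2720/(720·0.52995)
= 0.002634

Final: 0.002634


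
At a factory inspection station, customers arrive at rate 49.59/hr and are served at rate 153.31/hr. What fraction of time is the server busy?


ρ = λ/μ = 49.59/153.31 = 0.3235

Final: 0.3235


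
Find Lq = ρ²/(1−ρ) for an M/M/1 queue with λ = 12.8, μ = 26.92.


ρ = 12.8/26.92 = 0.4755
Lq = ρ²/(1−ρ) = 0.2261/0.5245 = 0.4310

Final: 0.4310


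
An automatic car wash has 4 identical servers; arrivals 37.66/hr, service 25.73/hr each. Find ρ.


ρ = λ/(cμ) = 37.66/(4·25.73) = 37.66/102.92 = 0.3659

Final: 0.3659


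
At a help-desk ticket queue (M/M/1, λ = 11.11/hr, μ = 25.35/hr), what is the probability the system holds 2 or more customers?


ρ = 11.11/25.35 = 0.4383
P(N ≥ n) = ρ^n = 0.4383^2 = 0.192076

Final: 0.192076


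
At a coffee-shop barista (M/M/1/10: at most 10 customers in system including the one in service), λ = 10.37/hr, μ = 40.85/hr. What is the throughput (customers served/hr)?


ρ = 0.2539; P_K = (1−ρ)ρ^10/(1−ρ^11) = 0.0000008293
λ_eff = λ(1 − P_K) = 10.37·(1 − 0.0000008293) = 10.37·0.999999 = 10.3700 /hr

Final: 10.3700 /hr


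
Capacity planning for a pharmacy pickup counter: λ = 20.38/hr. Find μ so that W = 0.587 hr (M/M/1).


W = 1/(μ−λ) ⇒ μ − λ = 1/W = 1/0.587 = 1.7036
μ = λ + 1/W = 20.38 + 1.7036 = 22.0836 per hr

Final: 22.0836 /hr


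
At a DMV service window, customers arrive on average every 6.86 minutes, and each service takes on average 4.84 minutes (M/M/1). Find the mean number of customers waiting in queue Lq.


λ = 60/6.86 = 8.7464 /hr
μ = 60/4.84 = 12.3967 /hr
ρ = λ/μ = 8.7464/12.3967 = 0.7055
Lq = ρ²/(1−ρ) = 0.4978/0.2945 = 1.6905

Final: 1.6905


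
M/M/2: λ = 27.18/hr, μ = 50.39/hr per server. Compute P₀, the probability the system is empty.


a = λ/μ = 27.18/50.39 = 0.5394; ρ = a/c = 0.2697
Σ_{k=0}^{1} a^k/k! (terms k=0..1) = 1.00000 + 0.53939 = 1.53939
Tail: a^2/(2!(1−ρ)) = 0.29094/(2·0.7303) = 0.19919
P₀ = 1/(1.53939 + 0.19919) = 1/1.73859 = 0.575180

Final: 0.575180


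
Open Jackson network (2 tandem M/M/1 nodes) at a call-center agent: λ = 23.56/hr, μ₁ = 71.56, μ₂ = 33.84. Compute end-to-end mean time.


Each node sees arrival rate λ = 23.56/hr (tandem ⇒ throughput preserved).
W₁ = 1/(μ₁−λ) = 1/(71.56−23.56) = 0.02083 hr
W₂ = 1/(μ₂−λ) = 1/(33.84−23.56) = 0.09728 hr
W_total = W₁ + W₂ = 0.02083 + 0.09728 = 0.11811 hr

Final: 0.11811 hr


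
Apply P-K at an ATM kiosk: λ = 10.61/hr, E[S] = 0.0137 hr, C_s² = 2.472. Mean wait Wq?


ρ = λ·E[S] = 10.61·0.0137 = 0.1454
E[S²] = E[S]²(1+C_s²) = 0.0137²·(1+2.472) = 0.0006517
Wq = λ·E[S²]/(2(1−ρ)) = 10.61·0.0006517/(2·0.8546) = 0.004045 hr

Final: 0.004045 hr


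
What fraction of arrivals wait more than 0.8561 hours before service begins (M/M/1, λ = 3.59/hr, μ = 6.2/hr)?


ρ = 3.59/6.2 = 0.5790
P(Wq > t) = ρ·e^{−(μ−λ)t} = 0.5790·e^{−2.2344}
= 0.5790·0.107054 = 0.061988

Final: 0.061988


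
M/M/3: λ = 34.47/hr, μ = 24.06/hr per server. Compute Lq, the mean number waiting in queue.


a = λ/μ = 1.4327; ρ = a/3 = 0.4776
P₀ = 0.227426
Lq = P₀·a^c·ρ / (c!·(1−ρ)²) = 0.227426·2.94061·0.4776/(6·0.27295)
= 0.19502

Final: 0.19502


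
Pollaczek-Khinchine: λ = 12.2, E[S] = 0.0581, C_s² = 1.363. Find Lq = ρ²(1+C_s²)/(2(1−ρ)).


ρ = λ·E[S] = 12.2·0.0581 = 0.7088
Lq = ρ²(1+C_s²)/(2(1−ρ)) = 0.5024·(1+1.363)/(2·0.2912)
= 0.5024·2.3630/0.5824 = 2.03866

Final: 2.03866


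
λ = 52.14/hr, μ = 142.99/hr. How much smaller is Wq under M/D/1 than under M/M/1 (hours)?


ρ = 52.14/142.99 = 0.3646
Wq(M/M/1) = ρ/(μ−λ) = 0.3646/90.85 = 0.004014 hr
Wq(M/D/1) = ρ/(2(μ−λ)) = 0.002007 hr
Savings = 0.004014 − 0.002007 = 0.002007 hr

Final: 0.002007 hr


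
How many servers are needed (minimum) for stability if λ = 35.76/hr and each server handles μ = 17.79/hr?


Stability requires cμ > λ ⇔ c > λ/μ.
λ/μ = 35.76/17.79 = 2.0101
Minimum integer c = ⌊2.0101⌋ + 1 = 3
Check: 3·17.79 = 53.37 > 35.76, while 2·17.79 = 35.58 ≤ 35.76

Final: 3 servers


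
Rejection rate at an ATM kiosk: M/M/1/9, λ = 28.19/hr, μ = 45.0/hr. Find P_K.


ρ = λ/μ = 28.19/45.0 = 0.6264
P_K = (1−ρ)ρ^K/(1−ρ^(K+1)) = (0.3736·0.014857)/(1 − 0.009307)
= 0.005550/0.990693 = 0.005602

Final: 0.005602


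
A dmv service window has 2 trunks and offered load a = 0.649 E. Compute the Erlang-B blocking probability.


B(c,a) = (a^c/c!) / Σ_{k=0}^{c} a^k/k!
a^2/2! = 0.210601
Σ terms (k=0..2): 1.00000 + 0.64900 + 0.21060 = 1.859600
B = 0.210601/1.859600 = 0.113250

Final: 0.113250


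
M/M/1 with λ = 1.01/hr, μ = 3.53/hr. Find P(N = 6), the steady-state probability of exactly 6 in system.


ρ = 1.01/3.53 = 0.2861
P_n = (1−ρ)·ρ^n = (1 − 0.2861)·0.2861^6 = 0.7139·0.0005486 = 0.0003917

Final: 0.0003917


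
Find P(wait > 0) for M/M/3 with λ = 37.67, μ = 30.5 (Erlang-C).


a = λ/μ = 1.2351; ρ = a/3 = 0.4117
P₀ = 0.283163 (from M/M/c formula)
C(c,a) = [a^c/(c!(1−ρ))]·P₀ = [1.88403/(6·0.5883)]·0.283163
= 0.53374·0.283163 = 0.151136

Final: 0.151136


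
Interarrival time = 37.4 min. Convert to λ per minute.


λ = 1/(interarrival time) in consistent units.
1 minute = 1 min, so λ = 1/37.4 = 0.02674 per minute

Final: 0.02674 /min


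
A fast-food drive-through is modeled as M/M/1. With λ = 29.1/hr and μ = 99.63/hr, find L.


ρ = λ/μ = 29.1/99.63 = 0.2921
L = ρ/(1−ρ) = 0.2921/(1 − 0.2921) = 0.2921/0.7079 = 0.4126

Final: 0.4126


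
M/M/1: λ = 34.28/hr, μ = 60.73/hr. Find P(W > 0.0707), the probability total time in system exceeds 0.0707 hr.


W ~ Exponential(μ−λ) for M/M/1.
μ − λ = 60.73 − 34.28 = 26.4500
P(W > t) = e^{−(μ−λ)t} = e^{−1.8700} = 0.154121

Final: 0.154121


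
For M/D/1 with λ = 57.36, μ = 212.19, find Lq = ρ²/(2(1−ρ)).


ρ = 57.36/212.19 = 0.2703
M/D/1: Lq = ρ²/(2(1−ρ)) = 0.07307/(2·0.7297) = 0.05007

Final: 0.05007


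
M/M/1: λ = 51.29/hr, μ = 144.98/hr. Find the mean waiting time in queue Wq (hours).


ρ = 51.29/144.98 = 0.3538
Wq = ρ/(μ−λ) = 0.3538/(144.98 − 51.29) = 0.3538/93.69 = 0.003776 hr

Final: 0.003776 hr


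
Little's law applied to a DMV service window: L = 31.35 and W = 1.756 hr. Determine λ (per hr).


λ = L/W = 31.35/1.756 = 17.8531 /hr

Final: 17.8531 /hr


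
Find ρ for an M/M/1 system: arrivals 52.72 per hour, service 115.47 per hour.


ρ = λ/μ = 52.72/115.47 = 0.4566

Final: 0.4566


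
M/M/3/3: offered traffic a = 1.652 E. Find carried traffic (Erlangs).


B(3,1.652) = 0.157596 (Erlang-B)
Carried load = a(1 − B) = 1.652·(1 − 0.157596) = 1.652·0.842404 = 1.3917 E

Final: 1.3917 Erlangs


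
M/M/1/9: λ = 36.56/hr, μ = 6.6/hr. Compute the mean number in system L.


ρ = 36.56/6.6 = 5.5394
L = ρ[1 − (K+1)ρ^K + Kρ^(K+1)] / [(1−ρ)(1−ρ^(K+1))]
Numerator: 5.5394·(1 − 10·4910890.647788 + 9·27203357.891382) = 1084177469.137727
Denominator: (-4.5394)·(-27203356.891382) = 123486753.403908
L = 1084177469.137727/123486753.403908 = 8.7797

Final: 8.7797


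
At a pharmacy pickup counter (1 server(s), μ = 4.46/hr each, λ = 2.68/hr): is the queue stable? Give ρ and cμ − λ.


Total capacity cμ = 1·4.46 = 4.46/hr
ρ = λ/(cμ) = 2.68/4.46 = 0.6009
Stable ⇔ ρ < 1: YES
Spare capacity = cμ − λ = 4.46 − 2.68 = 1.78/hr

Final: ρ = 0.6009; stable; margin = 1.78/hr


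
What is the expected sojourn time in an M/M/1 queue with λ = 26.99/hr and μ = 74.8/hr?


W = 1/(μ−λ) = 1/(74.8 − 26.99) = 1/47.81 = 0.02092 hr

Final: 0.02092 hr


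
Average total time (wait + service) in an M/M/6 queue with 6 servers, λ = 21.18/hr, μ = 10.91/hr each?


a = 1.9413; ρ = 0.3236; P₀ = 0.143335
Lq = P₀·a^c·ρ/(c!(1−ρ)²) = 0.007536
Wq = Lq/λ = 0.007536/21.18 = 0.0003558 hr
W = Wq + 1/μ = 0.0003558 + 0.09166 = 0.09201 hr

Final: 0.09201 hr


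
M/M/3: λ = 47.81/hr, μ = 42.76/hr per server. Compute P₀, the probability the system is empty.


a = λ/μ = 47.81/42.76 = 1.1181; ρ = a/c = 0.3727
Σ_{k=0}^{2} a^k/k! (terms k=0..2) = 1.00000 + 1.11810 + 0.62507 = 2.74318
Tail: a^3/(3!(1−ρ)) = 1.39779/(6·0.6273) = 0.37138
P₀ = 1/(2.74318 + 0.37138) = 1/3.11455 = 0.321073

Final: 0.321073


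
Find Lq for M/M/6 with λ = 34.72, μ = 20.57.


a = λ/μ = 1.6879; ρ = a/6 = 0.2813
P₀ = 0.184812
Lq = P₀·a^c·ρ / (c!·(1−ρ)²) = 0.184812·23.12451·0.2813/(720·0.51651)
= 0.003233

Final: 0.003233


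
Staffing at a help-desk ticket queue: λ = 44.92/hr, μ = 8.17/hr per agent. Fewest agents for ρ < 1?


Stability requires cμ > λ ⇔ c > λ/μ.
λ/μ = 44.92/8.17 = 5.4982
Minimum integer c = ⌊5.4982⌋ + 1 = 6
Check: 6·8.17 = 49.02 > 44.92, while 5·8.17 = 40.85 ≤ 44.92

Final: 6 servers


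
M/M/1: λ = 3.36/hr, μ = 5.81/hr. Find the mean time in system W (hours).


W = 1/(μ−λ) = 1/(5.81 − 3.36) = 1/2.45 = 0.4082 hr

Final: 0.4082 hr


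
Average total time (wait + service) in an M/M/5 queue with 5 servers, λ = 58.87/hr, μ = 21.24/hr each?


a = 2.7717; ρ = 0.5543; P₀ = 0.059956
Lq = P₀·a^c·ρ/(c!(1−ρ)²) = 0.22809
Wq = Lq/λ = 0.22809/58.87 = 0.003874 hr
W = Wq + 1/μ = 0.003874 + 0.04708 = 0.05096 hr

Final: 0.05096 hr


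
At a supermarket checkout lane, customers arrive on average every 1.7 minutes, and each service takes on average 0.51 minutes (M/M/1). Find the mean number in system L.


λ = 60/1.7 = 35.2941 /hr
μ = 60/0.51 = 117.6471 /hr
ρ = λ/μ = 35.2941/117.6471 = 0.3000
L = ρ/(1−ρ) = 0.3000/0.7000 = 0.4286

Final: 0.4286


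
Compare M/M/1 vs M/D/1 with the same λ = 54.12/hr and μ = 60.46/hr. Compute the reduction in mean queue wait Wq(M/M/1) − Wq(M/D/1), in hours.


ρ = 54.12/60.46 = 0.8951
Wq(M/M/1) = ρ/(μ−λ) = 0.8951/6.34 = 0.14119 hr
Wq(M/D/1) = ρ/(2(μ−λ)) = 0.07059 hr
Savings = 0.14119 − 0.07059 = 0.07059 hr

Final: 0.07059 hr


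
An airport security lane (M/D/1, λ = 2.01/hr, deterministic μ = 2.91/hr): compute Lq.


ρ = 2.01/2.91 = 0.6907
M/D/1: Lq = ρ²/(2(1−ρ)) = 0.4771/(2·0.3093) = 0.77131

Final: 0.77131


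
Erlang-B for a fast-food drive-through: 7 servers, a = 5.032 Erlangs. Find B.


B(c,a) = (a^c/c!) / Σ_{k=0}^{c} a^k/k!
a^7/7! = 16.208913
Σ terms (k=0..7): 1.00000 + 5.03200 + 12.66051 + 21.23590 + 26.71476 + 26.88574 + 22.54817 + 16.20891 = 132.285989
B = 16.208913/132.285989 = 0.122529

Final: 0.122529


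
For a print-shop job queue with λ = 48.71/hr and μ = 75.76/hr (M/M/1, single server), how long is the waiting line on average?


ρ = 48.71/75.76 = 0.6430
Lq = ρ²/(1−ρ) = 0.4134/0.3570 = 1.1578

Final: 1.1578


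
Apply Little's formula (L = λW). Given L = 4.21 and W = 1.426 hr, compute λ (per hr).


λ = L/W = 4.21/1.426 = 2.9523 /hr

Final: 2.9523 /hr


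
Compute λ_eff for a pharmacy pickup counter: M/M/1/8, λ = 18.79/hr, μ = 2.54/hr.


ρ = 7.3976; P_K = (1−ρ)ρ^8/(1−ρ^9) = 0.864822
λ_eff = λ(1 − P_K) = 18.79·(1 − 0.864822) = 18.79·0.135178 = 2.5400 /hr

Final: 2.5400 /hr


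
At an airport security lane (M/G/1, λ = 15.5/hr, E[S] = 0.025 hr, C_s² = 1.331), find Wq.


ρ = λ·E[S] = 15.5·0.025 = 0.3875
E[S²] = E[S]²(1+C_s²) = 0.025²·(1+1.331) = 0.001457
Wq = λ·E[S²]/(2(1−ρ)) = 15.5·0.001457/(2·0.6125) = 0.01843 hr

Final: 0.01843 hr


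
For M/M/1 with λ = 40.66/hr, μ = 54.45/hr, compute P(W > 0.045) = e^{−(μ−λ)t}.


W ~ Exponential(μ−λ) for M/M/1.
μ − λ = 54.45 − 40.66 = 13.7900
P(W > t) = e^{−(μ−λ)t} = e^{−0.6206} = 0.537649

Final: 0.537649


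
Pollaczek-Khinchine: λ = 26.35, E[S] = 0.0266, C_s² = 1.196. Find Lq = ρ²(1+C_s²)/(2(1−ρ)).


ρ = λ·E[S] = 26.35·0.0266 = 0.7009
Lq = ρ²(1+C_s²)/(2(1−ρ)) = 0.4913·(1+1.196)/(2·0.2991)
= 0.4913·2.1960/0.5982 = 1.80354

Final: 1.80354


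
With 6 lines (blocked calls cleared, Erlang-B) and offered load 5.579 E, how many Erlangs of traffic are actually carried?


B(6,5.579) = 0.234794 (Erlang-B)
Carried load = a(1 − B) = 5.579·(1 − 0.234794) = 5.579·0.765206 = 4.2691 E

Final: 4.2691 Erlangs


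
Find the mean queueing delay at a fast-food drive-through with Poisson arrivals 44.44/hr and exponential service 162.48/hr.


ρ = 44.44/162.48 = 0.2735
Wq = ρ/(μ−λ) = 0.2735/(162.48 − 44.44) = 0.2735/118.04 = 0.002317 hr

Final: 0.002317 hr


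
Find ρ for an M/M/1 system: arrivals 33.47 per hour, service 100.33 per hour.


ρ = λ/μ = 33.47/100.33 = 0.3336

Final: 0.3336


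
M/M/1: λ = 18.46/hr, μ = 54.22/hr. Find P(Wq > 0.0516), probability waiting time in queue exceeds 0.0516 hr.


ρ = 18.46/54.22 = 0.3405
P(Wq > t) = ρ·e^{−(μ−λ)t} = 0.3405·e^{−1.8452}
= 0.3405·0.157991 = 0.053790

Final: 0.053790


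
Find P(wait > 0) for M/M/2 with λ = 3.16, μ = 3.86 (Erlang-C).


a = λ/μ = 0.8187; ρ = a/2 = 0.4093
P₀ = 0.419118 (from M/M/c formula)
C(c,a) = [a^c/(c!(1−ρ))]·P₀ = [0.67019/(2·0.5907)]·0.419118
= 0.56731·0.419118 = 0.237770

Final: 0.237770


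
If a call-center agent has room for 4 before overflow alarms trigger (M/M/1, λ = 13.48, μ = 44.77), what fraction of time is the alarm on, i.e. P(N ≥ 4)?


ρ = 13.48/44.77 = 0.3011
P(N ≥ n) = ρ^n = 0.3011^4 = 0.008219

Final: 0.008219


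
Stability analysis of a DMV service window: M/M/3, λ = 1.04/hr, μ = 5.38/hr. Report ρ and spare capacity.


Total capacity cμ = 3·5.38 = 16.14/hr
ρ = λ/(cμ) = 1.04/16.14 = 0.06444
Stable ⇔ ρ < 1: YES
Spare capacity = cμ − λ = 16.14 − 1.04 = 15.10/hr

Final: ρ = 0.06444; stable; margin = 15.10/hr


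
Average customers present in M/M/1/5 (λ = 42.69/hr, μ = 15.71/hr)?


ρ = 42.69/15.71 = 2.7174
L = ρ[1 − (K+1)ρ^K + Kρ^(K+1)] / [(1−ρ)(1−ρ^(K+1))]
Numerator: 2.7174·(1 − 6·148.166441 + 5·402.624148) = 3057.381424
Denominator: (-1.7174)·(-401.624148) = 689.740261
L = 3057.381424/689.740261 = 4.4327

Final: 4.4327


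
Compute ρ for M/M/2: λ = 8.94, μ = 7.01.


ρ = λ/(cμ) = 8.94/(2·7.01) = 8.94/14.02 = 0.6377

Final: 0.6377


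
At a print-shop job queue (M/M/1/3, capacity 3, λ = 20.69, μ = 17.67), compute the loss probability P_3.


ρ = λ/μ = 20.69/17.67 = 1.1709
P_K = (1−ρ)ρ^K/(1−ρ^(K+1)) = (-0.1709·1.605358)/(1 − 1.879731)
= -0.274374/-0.879731 = 0.311883

Final: 0.311883


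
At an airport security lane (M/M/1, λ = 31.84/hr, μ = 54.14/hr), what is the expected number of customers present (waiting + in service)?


ρ = λ/μ = 31.84/54.14 = 0.5881
L = ρ/(1−ρ) = 0.5881/(1 − 0.5881) = 0.5881/0.4119 = 1.4278

Final: 1.4278


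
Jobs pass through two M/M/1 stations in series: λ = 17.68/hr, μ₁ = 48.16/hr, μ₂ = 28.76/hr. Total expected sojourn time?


Each node sees arrival rate λ = 17.68/hr (tandem ⇒ throughput preserved).
W₁ = 1/(μ₁−λ) = 1/(48.16−17.68) = 0.03281 hr
W₂ = 1/(μ₂−λ) = 1/(28.76−17.68) = 0.09025 hr
W_total = W₁ + W₂ = 0.03281 + 0.09025 = 0.12306 hr

Final: 0.12306 hr


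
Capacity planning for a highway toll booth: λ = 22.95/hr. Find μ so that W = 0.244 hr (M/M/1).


W = 1/(μ−λ) ⇒ μ − λ = 1/W = 1/0.244 = 4.0984
μ = λ + 1/W = 22.95 + 4.0984 = 27.0484 per hr

Final: 27.0484 /hr


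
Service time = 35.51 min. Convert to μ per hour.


μ = 1/(service time) in consistent units.
1 hour = 60 min, so μ = 60/35.51 = 1.6897 per hour

Final: 1.6897 /hr


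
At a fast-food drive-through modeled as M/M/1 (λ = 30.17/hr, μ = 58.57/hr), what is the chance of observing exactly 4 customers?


ρ = 30.17/58.57 = 0.5151
P_n = (1−ρ)·ρ^n = (1 − 0.5151)·0.5151^4 = 0.4849·0.070404 = 0.034138

Final: 0.034138


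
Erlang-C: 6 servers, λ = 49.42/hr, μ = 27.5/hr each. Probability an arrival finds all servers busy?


a = λ/μ = 1.7971; ρ = a/6 = 0.2995
P₀ = 0.165653 (from M/M/c formula)
C(c,a) = [a^c/(c!(1−ρ))]·P₀ = [33.68374/(720·0.7005)]·0.165653
= 0.06679·0.165653 = 0.011063

Final: 0.011063


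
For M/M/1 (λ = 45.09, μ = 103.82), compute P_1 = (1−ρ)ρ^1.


ρ = 45.09/103.82 = 0.4343
P_n = (1−ρ)·ρ^n = (1 − 0.4343)·0.4343^1 = 0.5657·0.434309 = 0.245685

Final: 0.245685


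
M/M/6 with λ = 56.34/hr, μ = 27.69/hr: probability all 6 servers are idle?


a = λ/μ = 56.34/27.69 = 2.0347; ρ = a/c = 0.3391
Σ_{k=0}^{5} a^k/k! (terms k=0..5) = 1.00000 + 2.03467 + 2.06994 + 1.40388 + 0.71411 + 0.29060 = 7.51319
Tail: a^6/(6!(1−ρ)) = 70.95178/(720·0.6609) = 0.14911
P₀ = 1/(7.51319 + 0.14911) = 1/7.66230 = 0.130509

Final: 0.130509
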